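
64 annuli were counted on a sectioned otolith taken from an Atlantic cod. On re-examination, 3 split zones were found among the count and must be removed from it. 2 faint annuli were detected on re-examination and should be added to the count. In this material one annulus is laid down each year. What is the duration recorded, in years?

Correcting the raw count gives 64 − 3 + 2 = 63 true annuli.
At one annulus per year, that is 63 years.

63 yr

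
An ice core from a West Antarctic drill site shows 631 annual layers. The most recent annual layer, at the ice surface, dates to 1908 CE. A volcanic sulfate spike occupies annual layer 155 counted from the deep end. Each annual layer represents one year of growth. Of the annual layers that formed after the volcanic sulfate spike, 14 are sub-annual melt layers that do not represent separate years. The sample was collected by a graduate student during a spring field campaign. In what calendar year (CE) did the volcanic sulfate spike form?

The volcanic sulfate spike sits at annual layer 155 from the deep end, so 631 − 155 = 476 annual layers formed after it.
Removing the 14 false annual layers leaves 476 − 14 = 462 true annual layers beyond the volcanic sulfate spike.
The annual layer at the ice surface is 1908 CE, so the volcanic sulfate spike dates to 1908 − 462 = 1446 CE.

1446 CE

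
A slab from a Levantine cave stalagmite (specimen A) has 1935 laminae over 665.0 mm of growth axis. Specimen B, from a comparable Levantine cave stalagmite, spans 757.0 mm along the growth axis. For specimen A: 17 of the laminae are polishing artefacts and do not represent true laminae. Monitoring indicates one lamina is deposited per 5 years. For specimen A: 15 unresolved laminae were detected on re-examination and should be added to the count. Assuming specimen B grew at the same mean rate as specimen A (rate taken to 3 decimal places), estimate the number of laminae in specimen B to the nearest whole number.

Specimen A: adjusted count: 1935 − 17 + 15 = 1933 laminae.
Specimen A: 1933 laminae at 5 years each span 1933 × 5 = 9665 years.
A: 665.0 mm over 9665 years gives 665.0 / 9665 ≈ 0.069 mm per year.
Specimen B: 757.0 mm / 0.069 mm per year = 10971.01 years; at 5 years per lamina that is 10971.01 / 5 ≈ 2194 laminae.

2194 laminae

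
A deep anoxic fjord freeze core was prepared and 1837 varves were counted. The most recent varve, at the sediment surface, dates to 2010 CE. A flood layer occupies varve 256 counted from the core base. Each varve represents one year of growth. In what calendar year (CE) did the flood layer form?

429 CE

The flood layer sits at varve 256 from the core base, so 1837 − 256 = 1581 varves formed after it.
2010 − 1581 = 429 CE.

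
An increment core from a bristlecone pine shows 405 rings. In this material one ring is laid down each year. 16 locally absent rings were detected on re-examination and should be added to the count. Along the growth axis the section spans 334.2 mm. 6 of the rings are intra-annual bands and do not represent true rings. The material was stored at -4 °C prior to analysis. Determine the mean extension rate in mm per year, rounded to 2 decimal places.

Correcting the raw count gives 405 − 6 + 16 = 415 true rings.
Extension rate ≈ 334.2 / 415 = 0.81 mm per year.

0.81 mm per year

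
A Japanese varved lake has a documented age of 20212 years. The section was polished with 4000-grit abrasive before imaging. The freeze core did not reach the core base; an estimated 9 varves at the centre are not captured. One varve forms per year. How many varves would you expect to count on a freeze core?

20203 varves

One varve per year gives 20212 varves over 20212 years.
20212 − 9 missed = 20203 varves expected in the prepared section.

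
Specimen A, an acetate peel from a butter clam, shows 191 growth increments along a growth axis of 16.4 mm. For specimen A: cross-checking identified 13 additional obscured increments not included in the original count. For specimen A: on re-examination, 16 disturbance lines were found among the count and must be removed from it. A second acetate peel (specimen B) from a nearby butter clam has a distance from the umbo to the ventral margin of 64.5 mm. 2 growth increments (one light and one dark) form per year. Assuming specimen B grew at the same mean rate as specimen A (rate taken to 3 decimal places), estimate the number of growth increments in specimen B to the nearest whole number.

Specimen A: adjusted count: 191 − 16 + 13 = 188 growth increments.
Specimen A: dividing by 2 growth increments per year: 188 / 2 = 94 years.
A: Mean rate = 16.4 mm / 94 years ≈ 0.174 mm/yr.
For B, 64.5 / 0.174 = 370.69 years; at 2 growth increments per year that is 370.69 × 2 ≈ 741 growth increments.

741 growth increments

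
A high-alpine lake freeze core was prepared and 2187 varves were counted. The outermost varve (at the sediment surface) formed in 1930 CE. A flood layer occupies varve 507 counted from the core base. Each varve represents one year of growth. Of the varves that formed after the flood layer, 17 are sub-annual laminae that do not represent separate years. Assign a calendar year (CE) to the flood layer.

267 CE

The flood layer sits at varve 507 from the core base, so 2187 − 507 = 1680 varves formed after it.
Removing the 17 false varves leaves 1680 − 17 = 1663 true varves beyond the flood layer.
The varve at the sediment surface is 1930 CE, so the flood layer dates to 1930 − 1663 = 267 CE.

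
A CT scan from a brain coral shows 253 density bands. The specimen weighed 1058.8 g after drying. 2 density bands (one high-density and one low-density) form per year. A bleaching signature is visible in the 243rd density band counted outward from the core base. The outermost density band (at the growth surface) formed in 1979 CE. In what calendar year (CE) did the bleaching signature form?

1974 CE

253 − 243 = 10 density bands lie beyond the bleaching signature toward the growth surface.
With 2 density bands per year, 10 / 2 = 5 years.
The density band at the growth surface is 1979 CE, so the bleaching signature dates to 1979 − 5 = 1974 CE.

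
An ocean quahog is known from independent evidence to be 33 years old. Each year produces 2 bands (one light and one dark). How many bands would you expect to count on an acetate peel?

With 2 bands per year, 33 years would produce 33 × 2 = 66 bands.
So 66 bands should be present.

66 bands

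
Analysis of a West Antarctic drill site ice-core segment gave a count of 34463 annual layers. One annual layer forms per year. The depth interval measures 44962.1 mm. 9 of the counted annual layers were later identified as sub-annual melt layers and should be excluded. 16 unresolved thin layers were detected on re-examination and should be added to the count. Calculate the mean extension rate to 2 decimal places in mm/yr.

1.30 mm/yr

True annual layer count = 34463 − 9 + 16 = 34470.
Mean rate = 44962.1 mm / 34470 years ≈ 1.30 mm/yr.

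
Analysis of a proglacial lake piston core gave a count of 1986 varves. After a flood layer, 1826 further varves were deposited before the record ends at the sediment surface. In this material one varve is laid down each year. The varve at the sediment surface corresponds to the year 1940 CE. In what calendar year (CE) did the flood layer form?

114 CE

1826 varves formed after the flood layer.
Counting back 1826 years from 1940 CE places the flood layer in 1940 − 1826 = 114 CE.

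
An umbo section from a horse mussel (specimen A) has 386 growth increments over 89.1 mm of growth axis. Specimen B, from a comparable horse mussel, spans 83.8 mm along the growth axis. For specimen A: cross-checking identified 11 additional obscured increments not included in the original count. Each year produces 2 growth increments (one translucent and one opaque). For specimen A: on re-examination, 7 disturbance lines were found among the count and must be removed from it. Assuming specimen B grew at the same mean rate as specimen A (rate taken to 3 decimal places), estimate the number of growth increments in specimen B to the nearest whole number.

367 growth increments

Specimen A: adjusted count: 386 − 7 + 11 = 390 growth increments.
Specimen A: 390 growth increments at 2 per year is 390 / 2 = 195 years.
A: Mean rate = 89.1 mm / 195 years ≈ 0.457 mm/yr.
Specimen B: 83.8 mm / 0.457 mm per year = 183.37 years; at 2 growth increments per year that is 183.37 × 2 ≈ 367 growth increments.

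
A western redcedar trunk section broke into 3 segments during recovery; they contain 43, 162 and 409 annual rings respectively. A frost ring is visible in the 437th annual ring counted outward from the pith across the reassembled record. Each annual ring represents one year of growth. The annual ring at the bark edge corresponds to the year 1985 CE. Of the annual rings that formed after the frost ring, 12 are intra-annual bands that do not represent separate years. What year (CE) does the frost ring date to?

1820 CE

Total annual rings = 43 + 162 + 409 = 614.
The frost ring sits at annual ring 437 from the pith, so 614 − 437 = 177 annual rings formed after it.
177 − 12 false = 165 true annual rings after the frost ring.
1985 − 165 = 1820 CE.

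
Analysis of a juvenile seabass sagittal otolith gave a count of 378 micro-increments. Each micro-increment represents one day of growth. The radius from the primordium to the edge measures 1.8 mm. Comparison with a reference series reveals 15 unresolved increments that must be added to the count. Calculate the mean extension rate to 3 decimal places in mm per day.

True micro-increment count = 378 + 15 = 393.
Mean rate = 1.8 mm / 393 days ≈ 0.005 mm per day.

0.005 mm per day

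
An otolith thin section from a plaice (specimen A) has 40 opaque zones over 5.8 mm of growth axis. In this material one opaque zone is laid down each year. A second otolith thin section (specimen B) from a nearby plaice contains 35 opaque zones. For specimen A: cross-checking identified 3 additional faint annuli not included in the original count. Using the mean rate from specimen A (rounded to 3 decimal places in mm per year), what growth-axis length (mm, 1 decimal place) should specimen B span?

Specimen A: correcting the raw count gives 40 + 3 = 43 true opaque zones.
A: Mean rate = 5.8 mm / 43 years ≈ 0.135 mm/year.
Length of B = 0.135 × 35 = 4.7 mm.

4.7 mm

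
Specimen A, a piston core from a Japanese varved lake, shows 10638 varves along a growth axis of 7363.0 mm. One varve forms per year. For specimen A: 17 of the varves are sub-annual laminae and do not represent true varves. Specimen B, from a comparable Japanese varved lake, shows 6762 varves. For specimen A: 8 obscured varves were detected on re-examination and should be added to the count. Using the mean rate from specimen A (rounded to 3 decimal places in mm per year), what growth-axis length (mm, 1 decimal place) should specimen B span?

Specimen A: adjusted count: 10638 − 17 + 8 = 10629 varves.
A: Extension rate ≈ 7363.0 / 10629 = 0.693 mm/yr.
Length of B = 0.693 × 6762 = 4686.1 mm.

4686.1 mm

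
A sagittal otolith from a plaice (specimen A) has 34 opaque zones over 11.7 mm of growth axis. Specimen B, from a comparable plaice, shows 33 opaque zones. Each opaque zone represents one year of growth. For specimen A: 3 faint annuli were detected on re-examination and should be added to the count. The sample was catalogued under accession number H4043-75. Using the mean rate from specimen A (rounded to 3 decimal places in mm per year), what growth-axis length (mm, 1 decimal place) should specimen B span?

Specimen A: true opaque zone count = 34 + 3 = 37.
A: 11.7 mm over 37 years gives 11.7 / 37 ≈ 0.316 mm/yr.
For B, 0.316 mm/year × 33 years = 10.4 mm.

10.4 mm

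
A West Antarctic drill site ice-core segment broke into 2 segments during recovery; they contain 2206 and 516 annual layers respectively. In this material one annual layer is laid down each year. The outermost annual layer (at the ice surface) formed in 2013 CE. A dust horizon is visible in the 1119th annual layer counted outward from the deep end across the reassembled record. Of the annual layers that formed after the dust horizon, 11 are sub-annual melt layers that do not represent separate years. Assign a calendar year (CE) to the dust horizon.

421 CE

Total annual layers = 2206 + 516 = 2722.
The dust horizon sits at annual layer 1119 from the deep end, so 2722 − 1119 = 1603 annual layers formed after it.
1603 − 11 false = 1592 true annual layers after the dust horizon.
The annual layer at the ice surface is 2013 CE, so the dust horizon dates to 2013 − 1592 = 421 CE.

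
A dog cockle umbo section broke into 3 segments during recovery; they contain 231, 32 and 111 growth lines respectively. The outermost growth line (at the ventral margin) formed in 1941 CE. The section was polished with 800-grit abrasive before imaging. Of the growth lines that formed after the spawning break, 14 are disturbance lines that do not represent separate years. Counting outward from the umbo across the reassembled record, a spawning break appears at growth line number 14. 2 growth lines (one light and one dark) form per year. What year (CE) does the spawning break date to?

Total growth lines = 231 + 32 + 111 = 374.
Between growth line 14 and the ventral margin there are 374 − 14 = 360 growth lines.
Removing the 14 false growth lines leaves 360 − 14 = 346 true growth lines beyond the spawning break.
With 2 growth lines per year, 346 / 2 = 173 years.
The growth line at the ventral margin is 1941 CE, so the spawning break dates to 1941 − 173 = 1768 CE.

1768 CE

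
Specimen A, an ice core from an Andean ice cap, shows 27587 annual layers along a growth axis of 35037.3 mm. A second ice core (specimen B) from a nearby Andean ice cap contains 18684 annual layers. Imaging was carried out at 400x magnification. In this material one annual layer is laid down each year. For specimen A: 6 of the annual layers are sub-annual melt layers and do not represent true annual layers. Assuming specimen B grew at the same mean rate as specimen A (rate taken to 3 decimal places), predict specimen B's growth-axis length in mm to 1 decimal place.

23728.7 mm

Specimen A: true annual layer count = 27587 − 6 = 27581.
A: 35037.3 mm over 27581 years gives 35037.3 / 27581 ≈ 1.270 mm/yr.
Length of B = 1.270 × 18684 = 23728.7 mm.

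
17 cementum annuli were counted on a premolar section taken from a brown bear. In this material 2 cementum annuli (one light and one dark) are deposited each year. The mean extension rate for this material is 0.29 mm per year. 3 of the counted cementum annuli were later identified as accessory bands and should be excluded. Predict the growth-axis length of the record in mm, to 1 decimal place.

Correcting the raw count gives 17 − 3 = 14 true cementum annuli.
Dividing by 2 cementum annuli per year: 14 / 2 = 7 years.
Predicted length = 0.29 mm/year × 7 years = 2.0 mm.

2.0 mm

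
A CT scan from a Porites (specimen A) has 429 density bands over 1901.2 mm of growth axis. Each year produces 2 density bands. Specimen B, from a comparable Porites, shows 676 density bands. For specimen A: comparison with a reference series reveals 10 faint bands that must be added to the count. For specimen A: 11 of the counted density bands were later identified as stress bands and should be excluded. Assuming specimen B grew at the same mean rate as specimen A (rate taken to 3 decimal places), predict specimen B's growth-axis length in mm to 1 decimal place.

Specimen A: true density band count = 429 − 11 + 10 = 428.
Specimen A: 428 density bands at 2 per year is 428 / 2 = 214 years.
A: Extension rate ≈ 1901.2 / 214 = 8.884 mm/yr.
Specimen B: 676 density bands at 2 per year is 676 / 2 = 338 years. Length of B = 8.884 × 338 = 3002.8 mm.

3002.8 mm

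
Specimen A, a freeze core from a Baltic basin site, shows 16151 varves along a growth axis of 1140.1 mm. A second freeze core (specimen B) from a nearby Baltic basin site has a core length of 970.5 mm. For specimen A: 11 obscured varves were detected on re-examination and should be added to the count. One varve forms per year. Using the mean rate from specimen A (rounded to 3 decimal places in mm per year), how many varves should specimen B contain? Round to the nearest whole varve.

Specimen A: after corrections the count is 16151 + 11 = 16162 varves.
A: 1140.1 mm over 16162 years gives 1140.1 / 16162 ≈ 0.071 mm/yr.
B spans 970.5 / 0.071 = 13669.01 years ≈ 13669 varves.

13669 varves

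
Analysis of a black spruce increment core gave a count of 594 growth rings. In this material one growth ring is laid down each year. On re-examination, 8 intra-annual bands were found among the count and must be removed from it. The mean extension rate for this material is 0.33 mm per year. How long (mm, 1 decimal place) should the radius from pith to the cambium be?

Correcting the raw count gives 594 − 8 = 586 true growth rings.
Predicted length = 0.33 mm/year × 586 years = 193.4 mm.

193.4 mm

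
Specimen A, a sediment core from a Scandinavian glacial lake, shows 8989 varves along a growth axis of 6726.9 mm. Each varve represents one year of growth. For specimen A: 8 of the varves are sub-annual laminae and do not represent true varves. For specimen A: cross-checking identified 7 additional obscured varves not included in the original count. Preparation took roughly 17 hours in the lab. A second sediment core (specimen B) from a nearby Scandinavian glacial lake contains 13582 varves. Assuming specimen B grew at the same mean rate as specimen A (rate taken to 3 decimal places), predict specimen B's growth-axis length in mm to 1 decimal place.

Specimen A: correcting the raw count gives 8989 − 8 + 7 = 8988 true varves.
A: Extension rate ≈ 6726.9 / 8988 = 0.748 mm/yr.
B's length ≈ 0.748 × 13582 = 10159.3 mm.

10159.3 mm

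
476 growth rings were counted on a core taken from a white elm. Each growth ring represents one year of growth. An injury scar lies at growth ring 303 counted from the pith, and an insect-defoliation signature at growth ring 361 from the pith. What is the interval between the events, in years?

58 years

The two markers are separated by 361 − 303 = 58 growth rings.
That is 58 years at one growth ring per year.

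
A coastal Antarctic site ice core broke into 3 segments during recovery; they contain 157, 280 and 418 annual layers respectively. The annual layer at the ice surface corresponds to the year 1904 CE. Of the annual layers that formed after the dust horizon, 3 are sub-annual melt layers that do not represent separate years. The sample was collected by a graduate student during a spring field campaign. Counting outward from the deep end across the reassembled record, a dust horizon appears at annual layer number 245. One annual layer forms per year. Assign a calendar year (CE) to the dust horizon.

Total annual layers = 157 + 280 + 418 = 855.
855 − 245 = 610 annual layers lie beyond the dust horizon toward the ice surface.
Excluding 3 false annual layers: 610 − 3 = 607.
The annual layer at the ice surface is 1904 CE, so the dust horizon dates to 1904 − 607 = 1297 CE.

1297 CE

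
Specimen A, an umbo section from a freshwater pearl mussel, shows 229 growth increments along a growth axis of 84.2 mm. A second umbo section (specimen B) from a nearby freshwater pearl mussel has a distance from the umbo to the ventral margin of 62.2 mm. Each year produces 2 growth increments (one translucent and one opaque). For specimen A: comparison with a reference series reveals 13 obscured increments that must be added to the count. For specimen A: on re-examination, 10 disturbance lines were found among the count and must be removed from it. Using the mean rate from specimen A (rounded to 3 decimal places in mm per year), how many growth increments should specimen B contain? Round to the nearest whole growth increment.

Specimen A: adjusted count: 229 − 10 + 13 = 232 growth increments.
Specimen A: 232 growth increments at 2 per year is 232 / 2 = 116 years.
A: Mean rate = 84.2 mm / 116 years ≈ 0.726 mm/yr.
Specimen B: 62.2 mm / 0.726 mm per year = 85.67 years; at 2 growth increments per year that is 85.67 × 2 ≈ 171 growth increments.

171 growth increments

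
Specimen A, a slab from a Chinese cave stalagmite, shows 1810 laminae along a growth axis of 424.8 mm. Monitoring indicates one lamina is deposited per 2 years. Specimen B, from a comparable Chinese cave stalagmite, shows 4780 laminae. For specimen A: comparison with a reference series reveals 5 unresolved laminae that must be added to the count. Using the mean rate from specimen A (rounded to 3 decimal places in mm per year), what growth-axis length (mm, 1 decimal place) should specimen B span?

Specimen A: correcting the raw count gives 1810 + 5 = 1815 true laminae.
Specimen A: 1815 laminae at 2 years each span 1815 × 2 = 3630 years.
A: Extension rate ≈ 424.8 / 3630 = 0.117 mm/yr.
Specimen B: at 2 years per lamina, 4780 × 2 = 9560 years. For B, 0.117 mm/year × 9560 years = 1118.5 mm.

1118.5 mm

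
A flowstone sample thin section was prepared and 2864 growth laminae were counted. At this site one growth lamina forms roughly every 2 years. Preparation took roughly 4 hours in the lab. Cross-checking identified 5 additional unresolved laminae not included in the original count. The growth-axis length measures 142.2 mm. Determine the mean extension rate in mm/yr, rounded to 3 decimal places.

0.025 mm/yr

After corrections the count is 2864 + 5 = 2869 growth laminae.
2869 growth laminae at 2 years each span 2869 × 2 = 5738 years.
142.2 mm over 5738 years gives 142.2 / 5738 ≈ 0.025 mm/yr.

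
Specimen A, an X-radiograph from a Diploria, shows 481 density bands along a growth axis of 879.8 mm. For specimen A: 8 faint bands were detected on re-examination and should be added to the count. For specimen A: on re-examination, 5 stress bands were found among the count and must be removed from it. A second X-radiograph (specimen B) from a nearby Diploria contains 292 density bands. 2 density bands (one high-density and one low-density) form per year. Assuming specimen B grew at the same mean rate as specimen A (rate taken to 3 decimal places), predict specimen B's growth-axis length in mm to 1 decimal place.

530.9 mm

Specimen A: true density band count = 481 − 5 + 8 = 484.
Specimen A: with 2 density bands per year, 484 / 2 = 242 years.
A: 879.8 mm over 242 years gives 879.8 / 242 ≈ 3.636 mm/year.
Specimen B: with 2 density bands per year, 292 / 2 = 146 years. Length of B = 3.636 × 146 = 530.9 mm.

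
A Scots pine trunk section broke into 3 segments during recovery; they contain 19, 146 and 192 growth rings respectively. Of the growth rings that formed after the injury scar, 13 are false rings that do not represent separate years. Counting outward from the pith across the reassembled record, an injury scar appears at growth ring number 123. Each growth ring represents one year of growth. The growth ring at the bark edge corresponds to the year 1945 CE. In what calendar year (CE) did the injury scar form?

1724 CE

Total growth rings = 19 + 146 + 192 = 357.
Between growth ring 123 and the bark edge there are 357 − 123 = 234 growth rings.
Excluding 13 false growth rings: 234 − 13 = 221.
1945 − 221 = 1724 CE.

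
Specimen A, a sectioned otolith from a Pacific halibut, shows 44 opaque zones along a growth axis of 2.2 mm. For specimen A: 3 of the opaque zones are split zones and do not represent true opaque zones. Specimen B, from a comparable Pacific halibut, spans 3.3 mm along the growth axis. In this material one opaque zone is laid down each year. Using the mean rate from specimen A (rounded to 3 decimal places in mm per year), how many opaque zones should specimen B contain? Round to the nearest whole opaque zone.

Specimen A: adjusted count: 44 − 3 = 41 opaque zones.
A: Extension rate ≈ 2.2 / 41 = 0.054 mm/yr.
For B, 3.3 / 0.054 = 61.11 years ≈ 61 opaque zones.

61 opaque zones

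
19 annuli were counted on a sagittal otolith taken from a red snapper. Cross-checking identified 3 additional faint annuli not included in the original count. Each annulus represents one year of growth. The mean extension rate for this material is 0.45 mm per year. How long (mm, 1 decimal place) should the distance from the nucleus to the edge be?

9.9 mm

True annulus count = 19 + 3 = 22.
22 years at 0.45 mm/year gives 0.45 × 22 = 9.9 mm.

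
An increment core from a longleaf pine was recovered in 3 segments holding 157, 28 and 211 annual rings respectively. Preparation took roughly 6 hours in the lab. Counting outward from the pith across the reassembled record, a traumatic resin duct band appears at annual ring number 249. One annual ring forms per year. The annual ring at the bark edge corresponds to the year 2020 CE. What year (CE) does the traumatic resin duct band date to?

1873 CE

Total annual rings = 157 + 28 + 211 = 396.
The traumatic resin duct band sits at annual ring 249 from the pith, so 396 − 249 = 147 annual rings formed after it.
The annual ring at the bark edge is 2020 CE, so the traumatic resin duct band dates to 2020 − 147 = 1873 CE.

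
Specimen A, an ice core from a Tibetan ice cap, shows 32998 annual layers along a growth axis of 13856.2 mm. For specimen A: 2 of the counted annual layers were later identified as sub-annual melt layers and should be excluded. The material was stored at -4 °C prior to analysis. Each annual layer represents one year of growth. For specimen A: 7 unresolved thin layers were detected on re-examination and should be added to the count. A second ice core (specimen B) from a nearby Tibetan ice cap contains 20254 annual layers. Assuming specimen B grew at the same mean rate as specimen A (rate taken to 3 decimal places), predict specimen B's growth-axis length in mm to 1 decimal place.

8506.7 mm

Specimen A: after corrections the count is 32998 − 2 + 7 = 33003 annual layers.
A: Mean rate = 13856.2 mm / 33003 years ≈ 0.420 mm per year.
B's length ≈ 0.420 × 20254 = 8506.7 mm.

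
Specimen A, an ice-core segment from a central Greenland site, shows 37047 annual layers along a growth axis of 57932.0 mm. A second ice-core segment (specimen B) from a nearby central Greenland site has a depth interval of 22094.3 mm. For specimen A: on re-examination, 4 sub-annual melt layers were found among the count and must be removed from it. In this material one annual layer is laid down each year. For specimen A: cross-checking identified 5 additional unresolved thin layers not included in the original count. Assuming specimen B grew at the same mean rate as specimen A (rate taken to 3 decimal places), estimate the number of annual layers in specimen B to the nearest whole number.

Specimen A: after corrections the count is 37047 − 4 + 5 = 37048 annual layers.
A: Mean rate = 57932.0 mm / 37048 years ≈ 1.564 mm/year.
Specimen B: 22094.3 mm / 1.564 mm per year = 14126.79 years ≈ 14127 annual layers.

14127 annual layers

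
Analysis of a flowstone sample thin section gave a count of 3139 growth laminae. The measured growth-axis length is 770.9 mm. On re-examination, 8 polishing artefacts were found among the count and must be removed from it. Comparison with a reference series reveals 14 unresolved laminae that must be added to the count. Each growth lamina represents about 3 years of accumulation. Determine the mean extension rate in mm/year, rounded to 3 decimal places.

0.082 mm/year

Adjusted count: 3139 − 8 + 14 = 3145 growth laminae.
3145 growth laminae at 3 years each span 3145 × 3 = 9435 years.
Extension rate ≈ 770.9 / 9435 = 0.082 mm/year.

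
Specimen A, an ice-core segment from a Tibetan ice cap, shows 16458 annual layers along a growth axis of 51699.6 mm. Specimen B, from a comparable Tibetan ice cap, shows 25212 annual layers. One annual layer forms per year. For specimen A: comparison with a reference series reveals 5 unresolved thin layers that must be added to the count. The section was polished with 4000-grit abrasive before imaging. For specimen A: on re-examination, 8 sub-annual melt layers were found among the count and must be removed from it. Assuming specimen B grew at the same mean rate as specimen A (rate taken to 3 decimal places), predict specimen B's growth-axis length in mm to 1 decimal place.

Specimen A: after corrections the count is 16458 − 8 + 5 = 16455 annual layers.
A: Extension rate ≈ 51699.6 / 16455 = 3.142 mm per year.
B's length ≈ 3.142 × 25212 = 79216.1 mm.

79216.1 mm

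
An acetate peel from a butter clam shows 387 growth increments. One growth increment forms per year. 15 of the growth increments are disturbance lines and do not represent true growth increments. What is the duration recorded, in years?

372 years

Adjusted count: 387 − 15 = 372 growth increments.
With a one-to-one growth increment periodicity this is 372 years.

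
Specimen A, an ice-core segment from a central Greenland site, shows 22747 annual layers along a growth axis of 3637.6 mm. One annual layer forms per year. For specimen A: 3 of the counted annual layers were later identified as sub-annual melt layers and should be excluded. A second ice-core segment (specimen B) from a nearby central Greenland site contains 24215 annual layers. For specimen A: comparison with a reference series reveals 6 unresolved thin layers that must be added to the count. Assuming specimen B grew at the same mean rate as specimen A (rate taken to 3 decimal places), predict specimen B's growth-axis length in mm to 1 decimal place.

Specimen A: true annual layer count = 22747 − 3 + 6 = 22750.
A: Extension rate ≈ 3637.6 / 22750 = 0.160 mm/year.
Length of B = 0.160 × 24215 = 3874.4 mm.

3874.4 mm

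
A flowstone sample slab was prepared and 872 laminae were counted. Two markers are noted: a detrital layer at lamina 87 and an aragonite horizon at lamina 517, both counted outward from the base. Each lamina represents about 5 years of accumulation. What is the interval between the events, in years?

517 − 87 = 430 laminae lie between the two events.
Multiplying by 5 years per lamina: 430 × 5 = 2150 years.

2150 years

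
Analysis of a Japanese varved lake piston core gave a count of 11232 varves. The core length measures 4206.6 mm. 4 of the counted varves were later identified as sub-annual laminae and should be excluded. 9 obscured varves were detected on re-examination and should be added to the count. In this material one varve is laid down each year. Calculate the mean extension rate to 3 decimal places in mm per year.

After corrections the count is 11232 − 4 + 9 = 11237 varves.
4206.6 mm over 11237 years gives 4206.6 / 11237 ≈ 0.374 mm per year.

0.374 mm per year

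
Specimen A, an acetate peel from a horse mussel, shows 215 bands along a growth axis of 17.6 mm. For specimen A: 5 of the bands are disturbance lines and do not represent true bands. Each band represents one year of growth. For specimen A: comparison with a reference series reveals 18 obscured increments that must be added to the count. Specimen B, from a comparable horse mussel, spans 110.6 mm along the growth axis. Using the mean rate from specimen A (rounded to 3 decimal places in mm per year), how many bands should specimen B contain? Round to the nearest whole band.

1436 bands

Specimen A: after corrections the count is 215 − 5 + 18 = 228 bands.
A: Mean rate = 17.6 mm / 228 years ≈ 0.077 mm/year.
Specimen B: 110.6 mm / 0.077 mm per year = 1436.36 years ≈ 1436 bands.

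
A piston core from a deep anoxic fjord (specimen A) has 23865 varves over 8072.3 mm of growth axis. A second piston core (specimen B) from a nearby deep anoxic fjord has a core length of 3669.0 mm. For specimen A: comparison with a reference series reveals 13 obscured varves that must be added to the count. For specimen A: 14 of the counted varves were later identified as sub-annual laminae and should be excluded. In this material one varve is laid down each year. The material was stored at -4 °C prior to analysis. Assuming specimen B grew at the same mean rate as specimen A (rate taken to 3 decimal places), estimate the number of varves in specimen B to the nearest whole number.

10855 varves

Specimen A: true varve count = 23865 − 14 + 13 = 23864.
A: Mean rate = 8072.3 mm / 23864 years ≈ 0.338 mm/year.
Specimen B: 3669.0 mm / 0.338 mm per year = 10855.03 years ≈ 10855 varves.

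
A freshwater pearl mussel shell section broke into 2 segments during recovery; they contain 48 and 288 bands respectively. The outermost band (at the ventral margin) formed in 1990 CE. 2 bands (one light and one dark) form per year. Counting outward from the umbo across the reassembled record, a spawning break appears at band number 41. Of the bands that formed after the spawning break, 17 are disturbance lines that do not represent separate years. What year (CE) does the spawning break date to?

Total bands = 48 + 288 = 336.
336 − 41 = 295 bands lie beyond the spawning break toward the ventral margin.
295 − 17 false = 278 true bands after the spawning break.
Dividing by 2 bands per year: 278 / 2 = 139 years.
Counting back 139 years from 1990 CE places the spawning break in 1990 − 139 = 1851 CE.

1851 CE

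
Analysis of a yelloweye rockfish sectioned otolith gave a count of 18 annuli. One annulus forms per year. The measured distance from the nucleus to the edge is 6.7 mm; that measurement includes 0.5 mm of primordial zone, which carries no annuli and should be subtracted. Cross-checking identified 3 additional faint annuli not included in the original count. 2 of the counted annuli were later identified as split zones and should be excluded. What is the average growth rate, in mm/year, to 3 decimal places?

0.326 mm/year

Correcting the raw count gives 18 − 2 + 3 = 19 true annuli.
The growth record spans 6.7 − 0.5 = 6.2 mm.
6.2 mm over 19 years gives 6.2 / 19 ≈ 0.326 mm/year.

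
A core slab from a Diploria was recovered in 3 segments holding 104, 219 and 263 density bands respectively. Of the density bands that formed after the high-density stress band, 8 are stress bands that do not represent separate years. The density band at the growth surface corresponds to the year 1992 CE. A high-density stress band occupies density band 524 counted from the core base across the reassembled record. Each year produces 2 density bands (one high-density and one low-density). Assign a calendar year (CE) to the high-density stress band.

Total density bands = 104 + 219 + 263 = 586.
The high-density stress band sits at density band 524 from the core base, so 586 − 524 = 62 density bands formed after it.
Excluding 8 false density bands: 62 − 8 = 54.
Dividing by 2 density bands per year: 54 / 2 = 27 years.
The density band at the growth surface is 1992 CE, so the high-density stress band dates to 1992 − 27 = 1965 CE.

1965 CE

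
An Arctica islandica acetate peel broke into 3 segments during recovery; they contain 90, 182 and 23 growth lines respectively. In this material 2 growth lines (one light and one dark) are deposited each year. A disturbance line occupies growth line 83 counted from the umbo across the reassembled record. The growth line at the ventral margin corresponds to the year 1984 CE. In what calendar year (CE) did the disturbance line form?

Total growth lines = 90 + 182 + 23 = 295.
The disturbance line sits at growth line 83 from the umbo, so 295 − 83 = 212 growth lines formed after it.
212 growth lines at 2 per year is 212 / 2 = 106 years.
Counting back 106 years from 1984 CE places the disturbance line in 1984 − 106 = 1878 CE.

1878 CE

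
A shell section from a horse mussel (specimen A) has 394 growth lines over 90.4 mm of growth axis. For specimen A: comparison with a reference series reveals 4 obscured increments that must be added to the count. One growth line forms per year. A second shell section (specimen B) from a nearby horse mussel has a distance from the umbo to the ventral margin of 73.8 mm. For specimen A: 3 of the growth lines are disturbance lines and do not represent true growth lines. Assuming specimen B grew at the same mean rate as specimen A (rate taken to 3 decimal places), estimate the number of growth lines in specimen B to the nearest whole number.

322 growth lines

Specimen A: adjusted count: 394 − 3 + 4 = 395 growth lines.
A: Mean rate = 90.4 mm / 395 years ≈ 0.229 mm/year.
For B, 73.8 / 0.229 = 322.27 years ≈ 322 growth lines.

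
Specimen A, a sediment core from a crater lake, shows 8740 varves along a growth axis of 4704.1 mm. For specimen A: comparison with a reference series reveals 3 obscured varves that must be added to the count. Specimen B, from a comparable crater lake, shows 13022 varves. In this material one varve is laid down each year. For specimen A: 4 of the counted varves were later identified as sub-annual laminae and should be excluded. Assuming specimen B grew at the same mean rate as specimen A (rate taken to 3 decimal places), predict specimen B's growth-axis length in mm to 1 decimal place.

7005.8 mm

Specimen A: after corrections the count is 8740 − 4 + 3 = 8739 varves.
A: Mean rate = 4704.1 mm / 8739 years ≈ 0.538 mm/yr.
For B, 0.538 mm/year × 13022 years = 7005.8 mm.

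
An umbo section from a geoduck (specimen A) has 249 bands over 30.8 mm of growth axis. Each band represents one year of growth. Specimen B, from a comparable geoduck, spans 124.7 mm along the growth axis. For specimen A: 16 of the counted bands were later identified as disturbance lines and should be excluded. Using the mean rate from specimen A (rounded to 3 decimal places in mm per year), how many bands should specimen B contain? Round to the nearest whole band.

945 bands

Specimen A: after corrections the count is 249 − 16 = 233 bands.
A: Mean rate = 30.8 mm / 233 years ≈ 0.132 mm/yr.
B spans 124.7 / 0.132 = 944.70 years ≈ 945 bands.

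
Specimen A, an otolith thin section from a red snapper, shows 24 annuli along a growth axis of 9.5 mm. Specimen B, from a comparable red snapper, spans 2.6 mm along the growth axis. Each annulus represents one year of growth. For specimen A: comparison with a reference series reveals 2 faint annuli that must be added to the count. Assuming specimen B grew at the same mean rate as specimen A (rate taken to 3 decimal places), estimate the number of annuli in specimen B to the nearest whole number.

Specimen A: adjusted count: 24 + 2 = 26 annuli.
A: Mean rate = 9.5 mm / 26 years ≈ 0.365 mm per year.
Specimen B: 2.6 mm / 0.365 mm per year = 7.12 years ≈ 7 annuli.

7 annuli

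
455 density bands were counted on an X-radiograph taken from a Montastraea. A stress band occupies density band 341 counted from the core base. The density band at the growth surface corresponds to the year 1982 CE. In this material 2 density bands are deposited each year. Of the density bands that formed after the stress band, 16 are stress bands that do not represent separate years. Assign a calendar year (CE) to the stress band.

1933 CE

The stress band sits at density band 341 from the core base, so 455 − 341 = 114 density bands formed after it.
114 − 16 false = 98 true density bands after the stress band.
With 2 density bands per year, 98 / 2 = 49 years.
1982 − 49 = 1933 CE.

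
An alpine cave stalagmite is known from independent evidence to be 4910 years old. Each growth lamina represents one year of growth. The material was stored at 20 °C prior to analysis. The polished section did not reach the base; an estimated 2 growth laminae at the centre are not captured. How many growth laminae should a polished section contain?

Expected growth laminae over 4910 years: 4910.
Subtracting the 2 growth laminae not captured gives 4910 − 2 = 4908 growth laminae in the record.

4908 growth laminae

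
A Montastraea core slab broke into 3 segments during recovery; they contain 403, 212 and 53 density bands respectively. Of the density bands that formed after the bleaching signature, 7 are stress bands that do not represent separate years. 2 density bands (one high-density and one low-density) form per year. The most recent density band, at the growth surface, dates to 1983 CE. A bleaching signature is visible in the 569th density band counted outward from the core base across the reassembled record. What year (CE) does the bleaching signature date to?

Total density bands = 403 + 212 + 53 = 668.
Between density band 569 and the growth surface there are 668 − 569 = 99 density bands.
99 − 7 false = 92 true density bands after the bleaching signature.
With 2 density bands per year, 92 / 2 = 46 years.
1983 − 46 = 1937 CE.

1937 CE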